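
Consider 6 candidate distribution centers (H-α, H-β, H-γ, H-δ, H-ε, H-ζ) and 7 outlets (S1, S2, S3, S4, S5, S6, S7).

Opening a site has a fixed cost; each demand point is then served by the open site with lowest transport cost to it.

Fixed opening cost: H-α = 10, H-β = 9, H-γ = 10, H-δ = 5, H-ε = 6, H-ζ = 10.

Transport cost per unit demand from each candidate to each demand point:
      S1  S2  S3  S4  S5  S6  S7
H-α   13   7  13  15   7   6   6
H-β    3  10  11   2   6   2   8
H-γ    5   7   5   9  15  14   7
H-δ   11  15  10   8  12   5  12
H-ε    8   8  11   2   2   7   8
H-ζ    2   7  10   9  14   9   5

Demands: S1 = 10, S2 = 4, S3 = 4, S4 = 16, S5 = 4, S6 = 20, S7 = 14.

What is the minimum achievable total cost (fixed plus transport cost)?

253

Open {H-β, H-γ, H-ε, H-ζ}: assign each demand point to its cheapest open site.
  S1→H-ζ 10×2=20, S2→H-γ 4×7=28, S3→H-γ 4×5=20, S4→H-β 16×2=32, S5→H-ε 4×2=8, S6→H-β 20×2=40, S7→H-ζ 14×5=70
  transport cost 218, fixed 35 → total 253.
Compare {H-β, H-γ, H-δ, H-ε, H-ζ}: transport cost 218 + fixed 40 = 258.
Compare {H-β, H-γ, H-ζ}: transport cost 234 + fixed 29 = 263.
Compare {H-β, H-ε, H-ζ}: transport cost 238 + fixed 25 = 263.
All other subsets cost ≥ 258. Minimum total cost: 253.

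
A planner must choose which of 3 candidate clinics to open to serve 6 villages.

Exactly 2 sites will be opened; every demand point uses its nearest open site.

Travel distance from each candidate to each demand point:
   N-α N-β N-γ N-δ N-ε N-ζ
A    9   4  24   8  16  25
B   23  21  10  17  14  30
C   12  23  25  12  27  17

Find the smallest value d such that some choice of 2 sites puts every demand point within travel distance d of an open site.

Open {B, C}.
  Farthest demand point is N-β at travel distance 21 (to B); all others are ≤ 21.
With {A, C} the worst case is 24.
With {A, B} the worst case is 25.
No size-2 selection achieves below 21.

21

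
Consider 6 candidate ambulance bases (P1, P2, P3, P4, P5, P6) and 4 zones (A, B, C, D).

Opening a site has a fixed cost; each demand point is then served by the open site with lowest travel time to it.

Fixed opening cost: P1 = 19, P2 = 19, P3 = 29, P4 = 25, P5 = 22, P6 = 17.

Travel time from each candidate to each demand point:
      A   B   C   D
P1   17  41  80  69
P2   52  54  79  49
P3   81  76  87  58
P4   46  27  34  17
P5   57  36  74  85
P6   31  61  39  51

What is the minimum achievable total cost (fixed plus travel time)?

139

Open {P1, P4}: assign each demand point to its cheapest open site.
  A→P1 17, B→P4 27, C→P4 34, D→P4 17
  travel time 95, fixed 44 → total 139.
Compare {P4}: travel time 124 + fixed 25 = 149.
Compare {P4, P6}: travel time 109 + fixed 42 = 151.
Compare {P1, P4, P6}: travel time 95 + fixed 61 = 156.
All other subsets cost ≥ 149. Minimum total cost: 139.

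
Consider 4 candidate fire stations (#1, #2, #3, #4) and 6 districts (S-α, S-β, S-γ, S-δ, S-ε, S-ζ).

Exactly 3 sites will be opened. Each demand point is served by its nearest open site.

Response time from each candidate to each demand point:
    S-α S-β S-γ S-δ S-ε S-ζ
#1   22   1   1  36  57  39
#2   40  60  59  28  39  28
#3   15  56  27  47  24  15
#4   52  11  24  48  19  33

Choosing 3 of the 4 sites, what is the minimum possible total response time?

84

Open {#1, #2, #3}.
  S-α→#3 15, S-β→#1 1, S-γ→#1 1, S-δ→#2 28, S-ε→#3 24, S-ζ→#3 15  ⇒ total 84.
Compare {#1, #3, #4}: total 87.
Compare {#1, #2, #4}: total 99.
No size-3 selection does better; minimum is 84.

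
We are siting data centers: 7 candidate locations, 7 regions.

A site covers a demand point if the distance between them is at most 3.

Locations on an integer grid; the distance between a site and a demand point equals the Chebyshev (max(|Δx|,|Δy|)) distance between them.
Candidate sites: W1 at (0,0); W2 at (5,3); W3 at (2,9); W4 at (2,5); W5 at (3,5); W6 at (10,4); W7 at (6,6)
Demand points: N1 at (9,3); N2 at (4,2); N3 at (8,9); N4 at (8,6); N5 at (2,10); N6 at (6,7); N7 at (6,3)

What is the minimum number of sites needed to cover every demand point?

Coverage sets (demand points within 3 of each site):
  W1: {}
  W2: {N2, N4, N7}
  W3: {N5}
  W4: {N2}
  W5: {N2, N6, N7}
  W6: {N1, N4}
  W7: {N1, N3, N4, N6, N7}
No 2 sites suffice: every size-2 union leaves at least one demand point uncovered.
But {W2, W3, W7} covers everything, so the minimum is 3.

3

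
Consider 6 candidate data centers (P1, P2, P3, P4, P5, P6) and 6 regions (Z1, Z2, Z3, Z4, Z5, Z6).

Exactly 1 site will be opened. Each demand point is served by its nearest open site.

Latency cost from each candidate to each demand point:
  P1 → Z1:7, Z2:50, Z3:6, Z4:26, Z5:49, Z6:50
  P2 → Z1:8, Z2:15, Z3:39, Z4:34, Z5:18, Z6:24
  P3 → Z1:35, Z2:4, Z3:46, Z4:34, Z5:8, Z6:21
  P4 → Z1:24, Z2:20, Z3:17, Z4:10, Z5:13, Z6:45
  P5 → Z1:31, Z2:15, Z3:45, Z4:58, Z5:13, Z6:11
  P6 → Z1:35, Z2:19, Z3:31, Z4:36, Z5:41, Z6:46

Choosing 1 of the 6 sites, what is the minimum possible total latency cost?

Open {P4}.
  Z1→P4 24, Z2→P4 20, Z3→P4 17, Z4→P4 10, Z5→P4 13, Z6→P4 45  ⇒ total 129.
Compare {P2}: total 138.
Compare {P3}: total 148.
No size-1 selection does better; minimum is 129.

129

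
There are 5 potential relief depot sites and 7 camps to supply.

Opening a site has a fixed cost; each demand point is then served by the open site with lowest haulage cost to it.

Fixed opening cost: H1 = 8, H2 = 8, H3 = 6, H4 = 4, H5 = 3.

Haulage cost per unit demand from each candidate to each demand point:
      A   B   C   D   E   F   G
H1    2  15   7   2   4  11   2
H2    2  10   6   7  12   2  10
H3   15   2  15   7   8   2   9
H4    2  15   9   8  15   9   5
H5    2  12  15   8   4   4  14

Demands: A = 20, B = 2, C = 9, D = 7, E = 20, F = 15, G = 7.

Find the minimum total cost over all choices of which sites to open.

258

Open {H1, H2, H3}: assign each demand point to its cheapest open site.
  A→H1 20×2=40, B→H3 2×2=4, C→H2 9×6=54, D→H1 7×2=14, E→H1 20×4=80, F→H2 15×2=30, G→H1 7×2=14
  haulage cost 236, fixed 22 → total 258.
Compare {H1, H3}: haulage cost 245 + fixed 14 = 259.
Compare {H1, H2, H3, H5}: haulage cost 236 + fixed 25 = 261.
Compare {H1, H3, H5}: haulage cost 245 + fixed 17 = 262.
All other subsets cost ≥ 259. Minimum total cost: 258.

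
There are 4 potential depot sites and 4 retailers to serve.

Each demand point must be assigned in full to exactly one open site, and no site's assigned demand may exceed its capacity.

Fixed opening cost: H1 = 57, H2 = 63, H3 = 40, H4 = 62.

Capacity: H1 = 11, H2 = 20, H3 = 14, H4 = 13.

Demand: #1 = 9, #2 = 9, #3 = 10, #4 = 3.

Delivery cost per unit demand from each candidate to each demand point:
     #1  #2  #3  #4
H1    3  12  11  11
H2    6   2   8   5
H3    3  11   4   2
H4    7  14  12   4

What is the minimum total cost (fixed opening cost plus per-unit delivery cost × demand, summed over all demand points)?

Open {H2, H3}; cheapest assignment that respects the capacities:
  H2 (cap 20, load 18): #1, #2 — cost 9×6 + 9×2 = 72
  H3 (cap 14, load 13): #3, #4 — cost 10×4 + 3×2 = 46
  Shipping 118, fixed 103 → total 221.
  Any other capacity-feasible assignment to {H2, H3} ships for at least 118.
Compare {H1, H2, H3}: its best feasible assignment gives total 251.
Compare {H2, H3, H4}: its best feasible assignment gives total 283.
Every other set of open sites that can feasibly serve all demand totals ≥ 251 even under its best assignment. Minimum: 221.

221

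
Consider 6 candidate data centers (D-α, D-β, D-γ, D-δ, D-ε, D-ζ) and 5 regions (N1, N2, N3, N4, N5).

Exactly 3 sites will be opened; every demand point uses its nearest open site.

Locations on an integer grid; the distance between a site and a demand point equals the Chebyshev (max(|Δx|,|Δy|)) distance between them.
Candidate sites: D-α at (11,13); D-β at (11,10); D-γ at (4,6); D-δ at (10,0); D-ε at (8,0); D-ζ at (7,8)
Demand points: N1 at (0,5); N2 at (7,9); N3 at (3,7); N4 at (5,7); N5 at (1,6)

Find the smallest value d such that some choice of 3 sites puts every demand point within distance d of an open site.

4

Open {D-α, D-β, D-γ}.
  Farthest demand point is N1 at distance 4 (to D-γ); all others are ≤ 4.
With {D-α, D-γ, D-δ} the worst case is 4.
With {D-α, D-γ, D-ε} the worst case is 4.
No size-3 selection achieves below 4.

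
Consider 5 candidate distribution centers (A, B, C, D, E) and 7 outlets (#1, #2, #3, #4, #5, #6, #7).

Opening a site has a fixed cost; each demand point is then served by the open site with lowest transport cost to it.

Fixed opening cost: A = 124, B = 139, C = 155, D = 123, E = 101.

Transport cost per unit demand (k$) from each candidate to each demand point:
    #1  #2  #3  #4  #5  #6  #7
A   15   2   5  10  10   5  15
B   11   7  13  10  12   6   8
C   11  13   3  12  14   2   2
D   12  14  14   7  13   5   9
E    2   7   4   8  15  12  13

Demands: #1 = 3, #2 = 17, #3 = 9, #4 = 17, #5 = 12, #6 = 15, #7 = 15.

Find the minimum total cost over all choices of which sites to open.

Open {A, C}: assign each demand point to its cheapest open site.
  #1→C 3×11=33, #2→A 17×2=34, #3→C 9×3=27, #4→A 17×10=170, #5→A 12×10=120, #6→C 15×2=30, #7→C 15×2=30
  transport cost 444, fixed 279 → total 723.
Compare {A, C, E}: transport cost 383 + fixed 380 = 763.
Compare {C, E}: transport cost 516 + fixed 256 = 772.
Compare {A, C, D}: transport cost 393 + fixed 402 = 795.
All other subsets cost ≥ 763. Minimum total cost: 723.

723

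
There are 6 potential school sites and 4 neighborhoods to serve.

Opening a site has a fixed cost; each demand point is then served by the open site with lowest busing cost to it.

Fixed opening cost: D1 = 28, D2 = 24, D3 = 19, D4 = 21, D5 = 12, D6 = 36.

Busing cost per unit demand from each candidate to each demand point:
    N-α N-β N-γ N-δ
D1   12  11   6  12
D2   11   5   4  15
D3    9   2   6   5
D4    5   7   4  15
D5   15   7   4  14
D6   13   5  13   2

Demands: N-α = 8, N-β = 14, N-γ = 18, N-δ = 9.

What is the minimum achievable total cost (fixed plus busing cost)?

225

Open {D3, D4}: assign each demand point to its cheapest open site.
  N-α→D4 8×5=40, N-β→D3 14×2=28, N-γ→D4 18×4=72, N-δ→D3 9×5=45
  busing cost 185, fixed 40 → total 225.
Compare {D3, D4, D6}: busing cost 158 + fixed 76 = 234.
Compare {D3, D4, D5}: busing cost 185 + fixed 52 = 237.
Compare {D3, D4, D5, D6}: busing cost 158 + fixed 88 = 246.
All other subsets cost ≥ 234. Minimum total cost: 225.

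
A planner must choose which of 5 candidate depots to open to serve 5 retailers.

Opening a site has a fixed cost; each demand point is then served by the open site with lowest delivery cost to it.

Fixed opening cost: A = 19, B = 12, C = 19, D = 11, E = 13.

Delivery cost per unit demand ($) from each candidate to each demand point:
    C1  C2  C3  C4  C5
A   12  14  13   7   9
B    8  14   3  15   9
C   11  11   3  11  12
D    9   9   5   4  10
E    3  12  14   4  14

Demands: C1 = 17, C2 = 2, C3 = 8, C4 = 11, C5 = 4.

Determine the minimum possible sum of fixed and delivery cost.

204

Open {B, E}: assign each demand point to its cheapest open site.
  C1→E 17×3=51, C2→E 2×12=24, C3→B 8×3=24, C4→E 11×4=44, C5→B 4×9=36
  delivery cost 179, fixed 25 → total 204.
Compare {B, D, E}: delivery cost 173 + fixed 36 = 209.
Compare {D, E}: delivery cost 193 + fixed 24 = 217.
Compare {C, D, E}: delivery cost 177 + fixed 43 = 220.
All other subsets cost ≥ 209. Minimum total cost: 204.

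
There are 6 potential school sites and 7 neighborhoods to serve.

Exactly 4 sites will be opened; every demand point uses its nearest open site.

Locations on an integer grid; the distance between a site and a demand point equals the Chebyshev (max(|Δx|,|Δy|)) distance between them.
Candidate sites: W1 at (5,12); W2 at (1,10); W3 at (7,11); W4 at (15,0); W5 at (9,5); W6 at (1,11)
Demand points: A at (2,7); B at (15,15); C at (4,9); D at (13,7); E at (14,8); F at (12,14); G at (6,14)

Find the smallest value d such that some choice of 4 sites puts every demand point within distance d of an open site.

Open {W1, W2, W3, W4}.
  Farthest demand point is B at distance 8 (to W3); all others are ≤ 8.
With {W1, W2, W3, W5} the worst case is 8.
With {W1, W2, W3, W6} the worst case is 8.
No size-4 selection achieves below 8.

8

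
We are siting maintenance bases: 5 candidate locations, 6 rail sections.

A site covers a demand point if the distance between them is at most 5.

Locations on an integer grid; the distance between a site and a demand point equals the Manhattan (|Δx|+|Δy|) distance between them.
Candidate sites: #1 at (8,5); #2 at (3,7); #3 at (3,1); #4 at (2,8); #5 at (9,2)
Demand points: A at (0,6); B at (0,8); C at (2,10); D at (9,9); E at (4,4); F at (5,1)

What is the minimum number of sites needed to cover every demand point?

Coverage sets (demand points within 5 of each site):
  #1: {D, E}
  #2: {A, B, C, E}
  #3: {E, F}
  #4: {A, B, C}
  #5: {F}
No 2 sites suffice: every size-2 union leaves at least one demand point uncovered.
But {#1, #2, #3} covers everything, so the minimum is 3.

3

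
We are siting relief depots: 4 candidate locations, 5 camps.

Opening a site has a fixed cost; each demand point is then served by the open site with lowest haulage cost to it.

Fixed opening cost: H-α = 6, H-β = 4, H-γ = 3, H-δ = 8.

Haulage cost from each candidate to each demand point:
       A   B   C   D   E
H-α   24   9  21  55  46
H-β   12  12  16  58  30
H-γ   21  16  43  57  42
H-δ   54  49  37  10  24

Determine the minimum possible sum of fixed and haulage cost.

Open {H-β, H-δ}: assign each demand point to its cheapest open site.
  A→H-β 12, B→H-β 12, C→H-β 16, D→H-δ 10, E→H-δ 24
  haulage cost 74, fixed 12 → total 86.
Compare {H-α, H-β, H-δ}: haulage cost 71 + fixed 18 = 89.
Compare {H-β, H-γ, H-δ}: haulage cost 74 + fixed 15 = 89.
Compare {H-α, H-β, H-γ, H-δ}: haulage cost 71 + fixed 21 = 92.
All other subsets cost ≥ 89. Minimum total cost: 86.

86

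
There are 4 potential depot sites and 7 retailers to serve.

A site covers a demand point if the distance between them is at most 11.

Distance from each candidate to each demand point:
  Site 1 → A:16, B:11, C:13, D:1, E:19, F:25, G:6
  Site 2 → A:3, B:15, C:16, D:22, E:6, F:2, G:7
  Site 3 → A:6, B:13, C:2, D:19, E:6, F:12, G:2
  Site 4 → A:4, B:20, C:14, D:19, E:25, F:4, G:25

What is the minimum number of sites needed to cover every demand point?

Coverage sets (demand points within 11 of each site):
  Site 1: {B, D, G}
  Site 2: {A, E, F, G}
  Site 3: {A, C, E, G}
  Site 4: {A, F}
No 2 sites suffice: every size-2 union leaves at least one demand point uncovered.
But {Site 1, Site 2, Site 3} covers everything, so the minimum is 3.

3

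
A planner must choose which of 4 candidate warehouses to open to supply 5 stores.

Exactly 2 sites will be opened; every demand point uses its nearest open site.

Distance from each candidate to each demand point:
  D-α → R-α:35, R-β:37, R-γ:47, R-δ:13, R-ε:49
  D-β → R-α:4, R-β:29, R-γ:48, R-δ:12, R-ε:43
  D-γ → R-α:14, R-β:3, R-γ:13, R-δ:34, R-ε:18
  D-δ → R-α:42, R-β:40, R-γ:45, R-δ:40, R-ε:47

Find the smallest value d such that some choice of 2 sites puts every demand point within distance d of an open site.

Open {D-α, D-γ}.
  Farthest demand point is R-ε at distance 18 (to D-γ); all others are ≤ 18.
With {D-β, D-γ} the worst case is 18.
With {D-γ, D-δ} the worst case is 34.
No size-2 selection achieves below 18.

18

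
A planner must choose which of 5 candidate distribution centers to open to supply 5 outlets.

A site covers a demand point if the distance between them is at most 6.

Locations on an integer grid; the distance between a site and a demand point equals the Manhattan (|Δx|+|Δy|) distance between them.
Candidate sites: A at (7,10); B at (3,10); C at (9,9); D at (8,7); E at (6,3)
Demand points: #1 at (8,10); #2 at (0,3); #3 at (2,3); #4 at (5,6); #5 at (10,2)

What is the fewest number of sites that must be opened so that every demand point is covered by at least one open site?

Coverage sets (demand points within 6 of each site):
  A: {#1, #4}
  B: {#1, #4}
  C: {#1}
  D: {#1, #4}
  E: {#2, #3, #4, #5}
No single site covers all 5 demand points.
But {A, E} covers everything, so the minimum is 2.

2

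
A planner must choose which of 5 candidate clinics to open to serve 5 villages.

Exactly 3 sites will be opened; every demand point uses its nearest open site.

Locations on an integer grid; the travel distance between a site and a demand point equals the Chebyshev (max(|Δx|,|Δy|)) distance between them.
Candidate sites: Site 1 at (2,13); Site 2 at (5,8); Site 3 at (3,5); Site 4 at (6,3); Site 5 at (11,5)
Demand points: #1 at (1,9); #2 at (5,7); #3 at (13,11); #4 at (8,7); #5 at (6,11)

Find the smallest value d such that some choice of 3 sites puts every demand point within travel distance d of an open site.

6

Open {Site 1, Site 2, Site 5}.
  Farthest demand point is #3 at travel distance 6 (to Site 5); all others are ≤ 6.
With {Site 1, Site 3, Site 5} the worst case is 6.
With {Site 1, Site 4, Site 5} the worst case is 6.
No size-3 selection achieves below 6.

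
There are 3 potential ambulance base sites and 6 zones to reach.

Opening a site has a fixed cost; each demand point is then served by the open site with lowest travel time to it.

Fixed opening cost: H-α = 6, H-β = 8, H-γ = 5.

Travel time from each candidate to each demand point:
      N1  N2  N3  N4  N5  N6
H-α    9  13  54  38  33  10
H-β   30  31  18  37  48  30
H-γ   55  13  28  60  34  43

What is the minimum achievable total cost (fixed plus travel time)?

Open {H-α, H-β}: assign each demand point to its cheapest open site.
  N1→H-α 9, N2→H-α 13, N3→H-β 18, N4→H-β 37, N5→H-α 33, N6→H-α 10
  travel time 120, fixed 14 → total 134.
Compare {H-α, H-β, H-γ}: travel time 120 + fixed 19 = 139.
Compare {H-α, H-γ}: travel time 131 + fixed 11 = 142.
Compare {H-α}: travel time 157 + fixed 6 = 163.
All other subsets cost ≥ 139. Minimum total cost: 134.

134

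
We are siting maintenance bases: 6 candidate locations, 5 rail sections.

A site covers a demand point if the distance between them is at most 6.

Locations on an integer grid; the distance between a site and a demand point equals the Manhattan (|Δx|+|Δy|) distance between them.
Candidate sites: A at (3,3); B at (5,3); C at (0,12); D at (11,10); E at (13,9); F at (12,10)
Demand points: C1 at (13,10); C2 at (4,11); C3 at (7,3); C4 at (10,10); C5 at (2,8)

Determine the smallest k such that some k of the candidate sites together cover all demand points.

Coverage sets (demand points within 6 of each site):
  A: {C3, C5}
  B: {C3}
  C: {C2, C5}
  D: {C1, C4}
  E: {C1, C4}
  F: {C1, C4}
No 2 sites suffice: every size-2 union leaves at least one demand point uncovered.
But {A, C, D} covers everything, so the minimum is 3.

3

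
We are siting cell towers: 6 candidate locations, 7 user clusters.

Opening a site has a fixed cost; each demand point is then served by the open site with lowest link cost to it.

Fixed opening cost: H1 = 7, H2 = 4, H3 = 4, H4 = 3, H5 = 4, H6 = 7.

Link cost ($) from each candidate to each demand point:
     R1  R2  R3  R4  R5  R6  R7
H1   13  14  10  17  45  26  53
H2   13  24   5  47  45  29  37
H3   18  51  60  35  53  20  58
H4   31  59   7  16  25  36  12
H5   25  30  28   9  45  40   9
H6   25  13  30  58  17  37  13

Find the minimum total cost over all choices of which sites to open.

105

Open {H2, H3, H5, H6}: assign each demand point to its cheapest open site.
  R1→H2 13, R2→H6 13, R3→H2 5, R4→H5 9, R5→H6 17, R6→H3 20, R7→H5 9
  link cost 86, fixed 19 → total 105.
Compare {H2, H3, H4, H5, H6}: link cost 86 + fixed 22 = 108.
Compare {H2, H5, H6}: link cost 95 + fixed 15 = 110.
Compare {H3, H4, H5, H6}: link cost 93 + fixed 18 = 111.
All other subsets cost ≥ 108. Minimum total cost: 105.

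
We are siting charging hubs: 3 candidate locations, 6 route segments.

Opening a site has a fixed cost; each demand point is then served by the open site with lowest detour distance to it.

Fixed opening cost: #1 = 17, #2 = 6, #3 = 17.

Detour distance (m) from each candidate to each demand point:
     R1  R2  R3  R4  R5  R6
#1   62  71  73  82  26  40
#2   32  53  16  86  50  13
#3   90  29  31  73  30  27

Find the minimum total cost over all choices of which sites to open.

216

Open {#2, #3}: assign each demand point to its cheapest open site.
  R1→#2 32, R2→#3 29, R3→#2 16, R4→#3 73, R5→#3 30, R6→#2 13
  detour distance 193, fixed 23 → total 216.
Compare {#1, #2, #3}: detour distance 189 + fixed 40 = 229.
Compare {#1, #2}: detour distance 222 + fixed 23 = 245.
Compare {#2}: detour distance 250 + fixed 6 = 256.
All other subsets cost ≥ 229. Minimum total cost: 216.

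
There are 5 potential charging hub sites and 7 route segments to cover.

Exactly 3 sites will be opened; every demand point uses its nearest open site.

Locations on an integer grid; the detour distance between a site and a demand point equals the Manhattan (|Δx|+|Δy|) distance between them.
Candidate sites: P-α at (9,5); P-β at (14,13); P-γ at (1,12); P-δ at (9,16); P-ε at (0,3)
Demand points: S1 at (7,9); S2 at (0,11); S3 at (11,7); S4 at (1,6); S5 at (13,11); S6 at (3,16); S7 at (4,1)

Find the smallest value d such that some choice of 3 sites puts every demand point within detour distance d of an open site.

Open {P-α, P-β, P-γ}.
  Farthest demand point is S7 at detour distance 9 (to P-α); all others are ≤ 9.
With {P-α, P-γ, P-δ} the worst case is 9.
With {P-α, P-δ, P-ε} the worst case is 9.
No size-3 selection achieves below 9.

9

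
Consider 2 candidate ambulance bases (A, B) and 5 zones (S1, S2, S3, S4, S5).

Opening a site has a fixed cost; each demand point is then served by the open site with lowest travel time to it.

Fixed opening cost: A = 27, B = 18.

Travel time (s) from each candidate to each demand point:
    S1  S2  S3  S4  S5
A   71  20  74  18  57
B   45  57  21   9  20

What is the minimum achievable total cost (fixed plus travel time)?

160

Open {A, B}: assign each demand point to its cheapest open site.
  S1→B 45, S2→A 20, S3→B 21, S4→B 9, S5→B 20
  travel time 115, fixed 45 → total 160.
Compare {B}: travel time 152 + fixed 18 = 170.
Compare {A}: travel time 240 + fixed 27 = 267.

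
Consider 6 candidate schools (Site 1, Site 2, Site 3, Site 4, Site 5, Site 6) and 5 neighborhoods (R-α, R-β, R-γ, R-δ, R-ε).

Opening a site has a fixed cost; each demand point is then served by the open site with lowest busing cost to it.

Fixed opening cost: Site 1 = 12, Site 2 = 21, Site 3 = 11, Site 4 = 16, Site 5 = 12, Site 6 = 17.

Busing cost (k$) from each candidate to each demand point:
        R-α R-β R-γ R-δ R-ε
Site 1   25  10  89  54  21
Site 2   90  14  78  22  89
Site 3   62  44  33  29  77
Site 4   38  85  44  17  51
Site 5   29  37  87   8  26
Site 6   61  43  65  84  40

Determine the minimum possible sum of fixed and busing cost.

Open {Site 1, Site 3, Site 5}: assign each demand point to its cheapest open site.
  R-α→Site 1 25, R-β→Site 1 10, R-γ→Site 3 33, R-δ→Site 5 8, R-ε→Site 1 21
  busing cost 97, fixed 35 → total 132.
Compare {Site 1, Site 3}: busing cost 118 + fixed 23 = 141.
Compare {Site 1, Site 4}: busing cost 117 + fixed 28 = 145.
Compare {Site 1, Site 3, Site 4}: busing cost 106 + fixed 39 = 145.
All other subsets cost ≥ 141. Minimum total cost: 132.

132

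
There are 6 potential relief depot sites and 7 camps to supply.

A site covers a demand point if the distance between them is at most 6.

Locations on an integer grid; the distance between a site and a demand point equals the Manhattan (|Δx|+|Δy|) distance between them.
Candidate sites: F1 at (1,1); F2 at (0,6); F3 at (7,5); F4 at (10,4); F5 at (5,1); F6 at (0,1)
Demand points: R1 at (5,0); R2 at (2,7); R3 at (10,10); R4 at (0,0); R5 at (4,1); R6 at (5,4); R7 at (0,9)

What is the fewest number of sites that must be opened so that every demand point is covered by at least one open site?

Coverage sets (demand points within 6 of each site):
  F1: {R1, R4, R5}
  F2: {R2, R4, R7}
  F3: {R6}
  F4: {R3, R6}
  F5: {R1, R4, R5, R6}
  F6: {R1, R4, R5}
No 2 sites suffice: every size-2 union leaves at least one demand point uncovered.
But {F1, F2, F4} covers everything, so the minimum is 3.

3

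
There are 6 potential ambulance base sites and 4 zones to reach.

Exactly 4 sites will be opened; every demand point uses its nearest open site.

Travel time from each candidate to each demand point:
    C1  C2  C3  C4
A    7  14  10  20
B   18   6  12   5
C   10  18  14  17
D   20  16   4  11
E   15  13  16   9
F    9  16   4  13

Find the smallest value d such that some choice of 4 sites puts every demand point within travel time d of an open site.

Open {A, B, C, D}.
  Farthest demand point is C1 at travel time 7 (to A); all others are ≤ 7.
With {A, B, C, F} the worst case is 7.
With {A, B, D, E} the worst case is 7.
No size-4 selection achieves below 7.

7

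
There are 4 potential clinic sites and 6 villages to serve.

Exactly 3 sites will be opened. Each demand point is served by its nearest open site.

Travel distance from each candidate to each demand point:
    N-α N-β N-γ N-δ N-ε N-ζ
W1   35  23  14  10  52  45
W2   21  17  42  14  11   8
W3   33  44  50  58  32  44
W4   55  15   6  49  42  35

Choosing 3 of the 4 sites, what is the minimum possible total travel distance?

Open {W1, W2, W4}.
  N-α→W2 21, N-β→W4 15, N-γ→W4 6, N-δ→W1 10, N-ε→W2 11, N-ζ→W2 8  ⇒ total 71.
Compare {W2, W3, W4}: total 75.
Compare {W1, W2, W3}: total 81.
No size-3 selection does better; minimum is 71.

71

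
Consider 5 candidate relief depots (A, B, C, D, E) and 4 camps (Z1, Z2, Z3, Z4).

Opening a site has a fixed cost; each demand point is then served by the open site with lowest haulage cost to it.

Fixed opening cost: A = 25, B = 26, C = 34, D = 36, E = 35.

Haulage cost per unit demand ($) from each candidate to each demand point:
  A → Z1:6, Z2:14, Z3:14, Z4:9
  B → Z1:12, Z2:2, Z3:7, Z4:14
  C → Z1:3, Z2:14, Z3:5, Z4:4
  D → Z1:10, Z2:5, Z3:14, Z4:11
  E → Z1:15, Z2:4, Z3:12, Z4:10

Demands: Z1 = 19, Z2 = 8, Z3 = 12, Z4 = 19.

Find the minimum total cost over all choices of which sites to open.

269

Open {B, C}: assign each demand point to its cheapest open site.
  Z1→C 19×3=57, Z2→B 8×2=16, Z3→C 12×5=60, Z4→C 19×4=76
  haulage cost 209, fixed 60 → total 269.
Compare {C, E}: haulage cost 225 + fixed 69 = 294.
Compare {A, B, C}: haulage cost 209 + fixed 85 = 294.
Compare {C, D}: haulage cost 233 + fixed 70 = 303.
All other subsets cost ≥ 294. Minimum total cost: 269.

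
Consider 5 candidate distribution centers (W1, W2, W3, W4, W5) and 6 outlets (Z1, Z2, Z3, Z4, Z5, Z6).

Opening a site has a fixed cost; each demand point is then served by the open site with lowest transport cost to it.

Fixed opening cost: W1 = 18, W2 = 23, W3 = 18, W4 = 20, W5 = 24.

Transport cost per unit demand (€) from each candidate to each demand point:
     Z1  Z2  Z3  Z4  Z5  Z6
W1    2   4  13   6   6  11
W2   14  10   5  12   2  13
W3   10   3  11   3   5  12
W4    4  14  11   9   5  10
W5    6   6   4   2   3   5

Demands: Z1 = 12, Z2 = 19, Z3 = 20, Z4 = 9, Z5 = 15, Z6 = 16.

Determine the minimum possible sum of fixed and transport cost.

Open {W1, W3, W5}: assign each demand point to its cheapest open site.
  Z1→W1 12×2=24, Z2→W3 19×3=57, Z3→W5 20×4=80, Z4→W5 9×2=18, Z5→W5 15×3=45, Z6→W5 16×5=80
  transport cost 304, fixed 60 → total 364.
Compare {W1, W5}: transport cost 323 + fixed 42 = 365.
Compare {W1, W2, W3, W5}: transport cost 289 + fixed 83 = 372.
Compare {W1, W2, W5}: transport cost 308 + fixed 65 = 373.
All other subsets cost ≥ 365. Minimum total cost: 364.

364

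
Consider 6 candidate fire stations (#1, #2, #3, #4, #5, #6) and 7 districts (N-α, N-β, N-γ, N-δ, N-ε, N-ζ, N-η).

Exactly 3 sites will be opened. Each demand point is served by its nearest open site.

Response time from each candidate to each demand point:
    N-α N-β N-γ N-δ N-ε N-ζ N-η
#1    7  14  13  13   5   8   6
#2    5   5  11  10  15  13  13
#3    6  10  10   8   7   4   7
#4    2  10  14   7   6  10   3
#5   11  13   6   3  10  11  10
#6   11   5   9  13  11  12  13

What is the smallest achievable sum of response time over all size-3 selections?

34

Open {#3, #4, #5}.
  N-α→#4 2, N-β→#3 10, N-γ→#5 6, N-δ→#5 3, N-ε→#4 6, N-ζ→#3 4, N-η→#4 3  ⇒ total 34.
Compare {#2, #4, #5}: total 35.
Compare {#4, #5, #6}: total 35.
No size-3 selection does better; minimum is 34.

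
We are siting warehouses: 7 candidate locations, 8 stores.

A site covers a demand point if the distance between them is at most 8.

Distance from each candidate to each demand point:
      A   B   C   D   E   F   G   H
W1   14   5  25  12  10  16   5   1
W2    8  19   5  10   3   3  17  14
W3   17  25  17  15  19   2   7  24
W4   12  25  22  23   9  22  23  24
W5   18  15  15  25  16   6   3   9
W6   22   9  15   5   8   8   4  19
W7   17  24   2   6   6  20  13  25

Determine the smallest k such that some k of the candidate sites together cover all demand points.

3

Coverage sets (demand points within 8 of each site):
  W1: {B, G, H}
  W2: {A, C, E, F}
  W3: {F, G}
  W4: {}
  W5: {F, G}
  W6: {D, E, F, G}
  W7: {C, D, E}
No 2 sites suffice: every size-2 union leaves at least one demand point uncovered.
But {W1, W2, W6} covers everything, so the minimum is 3.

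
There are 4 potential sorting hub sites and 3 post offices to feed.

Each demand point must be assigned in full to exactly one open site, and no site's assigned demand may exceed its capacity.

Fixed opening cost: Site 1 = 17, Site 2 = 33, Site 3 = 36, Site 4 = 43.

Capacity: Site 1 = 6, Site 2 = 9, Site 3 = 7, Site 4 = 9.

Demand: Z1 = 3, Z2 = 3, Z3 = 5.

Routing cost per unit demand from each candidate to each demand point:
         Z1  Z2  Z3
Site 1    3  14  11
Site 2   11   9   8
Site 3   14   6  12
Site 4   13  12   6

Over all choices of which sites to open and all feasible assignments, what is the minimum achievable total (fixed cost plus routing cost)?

126

Open {Site 1, Site 2}; cheapest assignment that respects the capacities:
  Site 1 (cap 6, load 3): Z1 — cost 3×3 = 9
  Site 2 (cap 9, load 8): Z2, Z3 — cost 3×9 + 5×8 = 67
  Shipping 76, fixed 50 → total 126.
  Any other capacity-feasible assignment to {Site 1, Site 2} ships for at least 76.
Compare {Site 1, Site 4}: its best feasible assignment gives total 135.
Compare {Site 1, Site 2, Site 3}: its best feasible assignment gives total 153.
Every other set of open sites that can feasibly serve all demand totals ≥ 135 even under its best assignment. Minimum: 126.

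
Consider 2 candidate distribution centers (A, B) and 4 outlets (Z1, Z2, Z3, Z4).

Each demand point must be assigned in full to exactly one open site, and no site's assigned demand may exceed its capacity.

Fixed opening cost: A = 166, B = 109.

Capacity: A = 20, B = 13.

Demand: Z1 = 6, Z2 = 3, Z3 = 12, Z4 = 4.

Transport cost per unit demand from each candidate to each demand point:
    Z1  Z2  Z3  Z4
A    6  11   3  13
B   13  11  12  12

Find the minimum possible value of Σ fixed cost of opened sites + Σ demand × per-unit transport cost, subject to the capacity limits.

428

Open {A, B}; cheapest assignment that respects the capacities:
  A (cap 20, load 18): Z1, Z3 — cost 6×6 + 12×3 = 72
  B (cap 13, load 7): Z2, Z4 — cost 3×11 + 4×12 = 81
  Shipping 153, fixed 275 → total 428.
  Any other capacity-feasible assignment to {A, B} ships for at least 153.
Total demand is 25 and no other set of sites has combined capacity ≥ 25, so {A, B} is the only feasible choice of open sites. Minimum: 428.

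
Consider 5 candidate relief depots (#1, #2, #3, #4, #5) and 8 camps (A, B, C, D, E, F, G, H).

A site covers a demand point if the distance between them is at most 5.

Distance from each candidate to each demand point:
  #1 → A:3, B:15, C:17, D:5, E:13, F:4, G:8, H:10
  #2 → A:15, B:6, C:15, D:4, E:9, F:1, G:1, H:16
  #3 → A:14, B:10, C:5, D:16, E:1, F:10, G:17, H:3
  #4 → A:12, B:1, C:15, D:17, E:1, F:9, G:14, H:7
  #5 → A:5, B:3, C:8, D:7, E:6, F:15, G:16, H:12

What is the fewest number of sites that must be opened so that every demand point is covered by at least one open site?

Coverage sets (demand points within 5 of each site):
  #1: {A, D, F}
  #2: {D, F, G}
  #3: {C, E, H}
  #4: {B, E}
  #5: {A, B}
No 2 sites suffice: every size-2 union leaves at least one demand point uncovered.
But {#2, #3, #5} covers everything, so the minimum is 3.

3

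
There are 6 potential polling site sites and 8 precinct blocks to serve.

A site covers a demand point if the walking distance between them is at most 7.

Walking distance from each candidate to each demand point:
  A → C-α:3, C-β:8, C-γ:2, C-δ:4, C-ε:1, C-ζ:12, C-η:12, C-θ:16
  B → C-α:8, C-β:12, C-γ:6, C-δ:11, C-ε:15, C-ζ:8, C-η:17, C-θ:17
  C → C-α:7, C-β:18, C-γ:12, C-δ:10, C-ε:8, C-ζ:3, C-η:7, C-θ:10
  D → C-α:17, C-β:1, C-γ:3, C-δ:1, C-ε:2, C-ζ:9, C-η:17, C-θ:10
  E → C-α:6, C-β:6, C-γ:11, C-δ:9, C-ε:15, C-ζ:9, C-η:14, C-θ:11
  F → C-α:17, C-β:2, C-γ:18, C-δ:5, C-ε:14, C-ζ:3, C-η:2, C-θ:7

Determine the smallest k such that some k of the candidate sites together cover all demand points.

Coverage sets (demand points within 7 of each site):
  A: {C-α, C-γ, C-δ, C-ε}
  B: {C-γ}
  C: {C-α, C-ζ, C-η}
  D: {C-β, C-γ, C-δ, C-ε}
  E: {C-α, C-β}
  F: {C-β, C-δ, C-ζ, C-η, C-θ}
No single site covers all 8 demand points.
But {A, F} covers everything, so the minimum is 2.

2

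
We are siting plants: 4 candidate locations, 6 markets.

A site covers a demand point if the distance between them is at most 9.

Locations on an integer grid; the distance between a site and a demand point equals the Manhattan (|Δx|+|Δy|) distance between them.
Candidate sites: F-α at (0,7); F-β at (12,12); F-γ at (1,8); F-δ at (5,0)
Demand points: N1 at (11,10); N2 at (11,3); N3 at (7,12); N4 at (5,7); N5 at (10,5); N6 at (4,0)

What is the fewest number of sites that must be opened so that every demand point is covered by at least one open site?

Coverage sets (demand points within 9 of each site):
  F-α: {N4}
  F-β: {N1, N3, N5}
  F-γ: {N4}
  F-δ: {N2, N4, N6}
No single site covers all 6 demand points.
But {F-β, F-δ} covers everything, so the minimum is 2.

2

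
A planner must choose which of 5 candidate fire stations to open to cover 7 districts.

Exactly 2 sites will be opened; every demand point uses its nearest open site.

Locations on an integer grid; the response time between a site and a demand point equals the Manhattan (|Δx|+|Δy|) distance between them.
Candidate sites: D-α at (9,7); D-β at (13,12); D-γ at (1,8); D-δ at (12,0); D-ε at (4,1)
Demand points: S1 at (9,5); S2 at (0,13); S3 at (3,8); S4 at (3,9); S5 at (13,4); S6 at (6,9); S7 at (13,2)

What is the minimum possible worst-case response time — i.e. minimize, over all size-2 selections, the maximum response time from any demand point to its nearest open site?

8

Open {D-γ, D-δ}.
  Farthest demand point is S1 at response time 8 (to D-δ); all others are ≤ 8.
With {D-α, D-γ} the worst case is 9.
With {D-β, D-γ} the worst case is 11.
No size-2 selection achieves below 8.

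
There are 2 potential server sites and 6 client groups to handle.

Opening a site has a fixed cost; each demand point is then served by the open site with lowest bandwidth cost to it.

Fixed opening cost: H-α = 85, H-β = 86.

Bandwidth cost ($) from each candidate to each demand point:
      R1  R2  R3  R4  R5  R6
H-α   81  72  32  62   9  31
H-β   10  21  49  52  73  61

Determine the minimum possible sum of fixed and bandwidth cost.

326

Open {H-α, H-β}: assign each demand point to its cheapest open site.
  R1→H-β 10, R2→H-β 21, R3→H-α 32, R4→H-β 52, R5→H-α 9, R6→H-α 31
  bandwidth cost 155, fixed 171 → total 326.
Compare {H-β}: bandwidth cost 266 + fixed 86 = 352.
Compare {H-α}: bandwidth cost 287 + fixed 85 = 372.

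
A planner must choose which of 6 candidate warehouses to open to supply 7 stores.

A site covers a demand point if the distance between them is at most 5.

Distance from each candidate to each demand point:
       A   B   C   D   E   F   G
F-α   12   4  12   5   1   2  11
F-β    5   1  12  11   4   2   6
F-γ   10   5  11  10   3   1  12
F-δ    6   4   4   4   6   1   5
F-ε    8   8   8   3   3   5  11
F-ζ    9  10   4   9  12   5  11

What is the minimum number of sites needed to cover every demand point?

Coverage sets (demand points within 5 of each site):
  F-α: {B, D, E, F}
  F-β: {A, B, E, F}
  F-γ: {B, E, F}
  F-δ: {B, C, D, F, G}
  F-ε: {D, E, F}
  F-ζ: {C, F}
No single site covers all 7 demand points.
But {F-β, F-δ} covers everything, so the minimum is 2.

2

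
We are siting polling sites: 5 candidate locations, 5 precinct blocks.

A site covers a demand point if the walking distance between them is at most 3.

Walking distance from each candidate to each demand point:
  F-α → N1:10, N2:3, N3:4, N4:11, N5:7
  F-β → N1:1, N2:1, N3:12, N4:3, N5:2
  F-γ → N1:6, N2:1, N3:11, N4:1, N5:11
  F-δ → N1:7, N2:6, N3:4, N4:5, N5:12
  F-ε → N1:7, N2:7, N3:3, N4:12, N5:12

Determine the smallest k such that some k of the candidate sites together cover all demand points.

Coverage sets (demand points within 3 of each site):
  F-α: {N2}
  F-β: {N1, N2, N4, N5}
  F-γ: {N2, N4}
  F-δ: {}
  F-ε: {N3}
No single site covers all 5 demand points.
But {F-β, F-ε} covers everything, so the minimum is 2.

2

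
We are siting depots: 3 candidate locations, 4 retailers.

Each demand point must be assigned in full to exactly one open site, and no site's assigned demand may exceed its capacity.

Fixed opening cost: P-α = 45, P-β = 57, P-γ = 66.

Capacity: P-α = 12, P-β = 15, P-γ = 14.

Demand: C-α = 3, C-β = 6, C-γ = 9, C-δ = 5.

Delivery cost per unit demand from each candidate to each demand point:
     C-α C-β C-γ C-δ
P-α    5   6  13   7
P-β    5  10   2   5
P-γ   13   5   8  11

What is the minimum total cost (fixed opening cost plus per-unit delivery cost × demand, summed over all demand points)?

196

Open {P-α, P-β}; cheapest assignment that respects the capacities:
  P-α (cap 12, load 9): C-α, C-β — cost 3×5 + 6×6 = 51
  P-β (cap 15, load 14): C-γ, C-δ — cost 9×2 + 5×5 = 43
  Shipping 94, fixed 102 → total 196.
  Any other capacity-feasible assignment to {P-α, P-β} ships for at least 94.
Compare {P-β, P-γ}: its best feasible assignment gives total 235.
Compare {P-α, P-β, P-γ}: its best feasible assignment gives total 256.
Every other set of open sites that can feasibly serve all demand totals ≥ 235 even under its best assignment. Minimum: 196.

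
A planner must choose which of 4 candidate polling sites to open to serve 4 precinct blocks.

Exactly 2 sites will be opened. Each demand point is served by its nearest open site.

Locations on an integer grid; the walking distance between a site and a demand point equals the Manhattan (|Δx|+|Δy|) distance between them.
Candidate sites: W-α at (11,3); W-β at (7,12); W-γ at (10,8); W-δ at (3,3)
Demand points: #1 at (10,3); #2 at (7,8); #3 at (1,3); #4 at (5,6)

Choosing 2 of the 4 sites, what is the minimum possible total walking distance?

15

Open {W-γ, W-δ}.
  #1→W-γ 5, #2→W-γ 3, #3→W-δ 2, #4→W-δ 5  ⇒ total 15.
Compare {W-α, W-δ}: total 17.
Compare {W-β, W-δ}: total 18.
No size-2 selection does better; minimum is 15.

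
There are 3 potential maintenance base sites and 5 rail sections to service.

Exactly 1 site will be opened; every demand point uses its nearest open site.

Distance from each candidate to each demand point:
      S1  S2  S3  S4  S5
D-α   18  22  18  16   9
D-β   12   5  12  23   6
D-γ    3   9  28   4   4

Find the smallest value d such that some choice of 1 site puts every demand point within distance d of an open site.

Open {D-α}.
  Farthest demand point is S2 at distance 22 (to D-α); all others are ≤ 22.
With {D-β} the worst case is 23.
With {D-γ} the worst case is 28.
No size-1 selection achieves below 22.

22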